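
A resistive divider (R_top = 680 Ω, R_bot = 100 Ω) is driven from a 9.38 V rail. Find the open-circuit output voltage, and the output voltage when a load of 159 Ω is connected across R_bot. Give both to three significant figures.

Unloaded: 1.20 V; loaded: 0.777 V

Open-circuit: V = 9.38 × 100/(680 + 100) = 1.20 V.
With the load, R_bot becomes R_bot‖R_L = 61.39 Ω, so V = 9.38 × 61.39/741.4 = 0.777 V.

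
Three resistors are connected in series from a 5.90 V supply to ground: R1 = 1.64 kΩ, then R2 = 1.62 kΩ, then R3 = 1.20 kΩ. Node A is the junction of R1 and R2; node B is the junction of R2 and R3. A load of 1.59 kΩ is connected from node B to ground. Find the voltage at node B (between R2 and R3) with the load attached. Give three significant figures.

V ≈ 1.02 V

At node B, R3 is in parallel with the load: R3‖R_L = 0.6839 kΩ.
Below node A the resistance is R2 + (R3‖R_L) = 2.304 kΩ, so V_A = 5.90 × 2.304/3.944 = 3.447 V.
Then V_B = V_A × (R3‖R_L)/(R2 + R3‖R_L) = 3.447 × 0.6839/2.304 = 1.02 V.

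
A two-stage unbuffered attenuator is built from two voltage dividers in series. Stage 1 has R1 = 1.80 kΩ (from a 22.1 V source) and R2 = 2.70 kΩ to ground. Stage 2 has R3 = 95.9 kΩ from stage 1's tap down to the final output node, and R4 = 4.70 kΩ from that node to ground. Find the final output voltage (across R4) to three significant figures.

V_out ≈ 0.613 V

Stage 2 presents R3+R4 = 100.6 kΩ as a load on stage 1's tap.
Stage 1's lower leg becomes R2‖(R3+R4) = 2.629 kΩ, so V_mid = 22.1 × 2.629/4.429 = 13.12 V.
Stage 2 is itself unloaded: V_out = V_mid × R4/(R3+R4) = 13.12 × 4.70/100.6 = 0.613 V.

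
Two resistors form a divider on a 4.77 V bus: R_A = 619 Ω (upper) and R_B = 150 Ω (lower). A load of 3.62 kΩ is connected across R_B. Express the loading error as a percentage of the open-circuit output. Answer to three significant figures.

The divider's output (Thévenin) resistance is R_A‖R_B = 120.7 Ω.
Fractional drop under load = R_th/(R_th + R_L) = 120.7 / (120.7 + 3620) = 0.03228.
So the output falls by 3.23 %.

3.23 %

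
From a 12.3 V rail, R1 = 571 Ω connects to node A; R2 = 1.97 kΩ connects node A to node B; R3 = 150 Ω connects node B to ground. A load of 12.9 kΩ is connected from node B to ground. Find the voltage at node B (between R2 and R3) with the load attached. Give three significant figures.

V ≈ 0.678 V

At node B, R3 is in parallel with the load: R3‖R_L = 148.3 Ω.
Below node A the resistance is R2 + (R3‖R_L) = 2118 Ω, so V_A = 12.3 × 2118/2689 = 9.688 V.
Then V_B = V_A × (R3‖R_L)/(R2 + R3‖R_L) = 9.688 × 148.3/2118 = 0.678 V.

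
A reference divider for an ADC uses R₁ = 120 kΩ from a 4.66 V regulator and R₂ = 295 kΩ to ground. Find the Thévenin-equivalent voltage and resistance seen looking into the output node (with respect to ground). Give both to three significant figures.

V_th = 3.31 V, R_th = 85.3 kΩ

V_th is the open-circuit tap voltage: 4.66 × 295/(120 + 295) = 3.31 V.
With the supply zeroed, R₁ and R₂ appear in parallel from the tap: R_th = R₁‖R₂ = (120 × 295)/415.0 = 85.3 kΩ.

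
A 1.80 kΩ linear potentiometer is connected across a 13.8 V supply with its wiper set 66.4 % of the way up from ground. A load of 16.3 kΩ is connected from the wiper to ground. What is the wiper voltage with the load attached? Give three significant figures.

The wiper splits the pot into (1−α)R = 604.8 Ω above and αR = 1195 Ω below.
Lower section ‖ load = 1114 Ω.
V_wiper = 13.8 × 1114/(604.8 + 1114) = 8.94 V.

V ≈ 8.94 V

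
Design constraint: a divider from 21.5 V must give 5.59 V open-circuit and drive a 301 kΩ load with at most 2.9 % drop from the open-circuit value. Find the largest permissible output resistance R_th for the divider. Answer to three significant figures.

Loading drop = R_th/(R_th + R_L) ≤ 0.0290, so R_th ≤ R_L · ε/(1−ε) = 301 kΩ × 0.0290/0.9710 = 8.99 kΩ.
(Any R1, R2 with R2/(R1+R2) = 0.260 and R1‖R2 ≤ 8.99 kΩ will meet the spec.)

R_th ≤ 8.99 kΩ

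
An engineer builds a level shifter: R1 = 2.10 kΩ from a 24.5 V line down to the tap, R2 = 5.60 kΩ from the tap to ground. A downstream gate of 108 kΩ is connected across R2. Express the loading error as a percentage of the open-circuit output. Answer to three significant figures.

The divider's output (Thévenin) resistance is R1‖R2 = 1.527 kΩ.
Fractional drop under load = R_th/(R_th + R_L) = 1.527 / (1.527 + 108) = 0.01394.
So the output falls by 1.39 %.

1.39 %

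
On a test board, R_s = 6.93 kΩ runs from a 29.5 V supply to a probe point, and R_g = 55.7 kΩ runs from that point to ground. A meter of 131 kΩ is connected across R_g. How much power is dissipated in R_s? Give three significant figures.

Total resistance from the source is R_s + (R_g‖R_L) = 46.01 kΩ, so I = 29.5/46.01 kΩ = 0.6411 mA.
P = I²·R_s = (0.6411 mA)² × 6.93 kΩ = 2.85 mW.

P ≈ 2.85 mW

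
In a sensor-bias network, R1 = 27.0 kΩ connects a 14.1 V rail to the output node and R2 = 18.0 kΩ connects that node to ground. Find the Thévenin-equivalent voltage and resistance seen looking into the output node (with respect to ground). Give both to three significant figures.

V_th is the open-circuit tap voltage: 14.1 × 18.0/(27.0 + 18.0) = 5.64 V.
With the supply zeroed, R1 and R2 appear in parallel from the tap: R_th = R1‖R2 = (27.0 × 18.0)/45.00 = 10.8 kΩ.

V_th = 5.64 V, R_th = 10.8 kΩ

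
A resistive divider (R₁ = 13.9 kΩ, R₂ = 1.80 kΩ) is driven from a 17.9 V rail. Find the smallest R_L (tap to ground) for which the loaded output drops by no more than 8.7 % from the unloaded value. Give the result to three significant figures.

Output resistance R_th = R₁‖R₂ = (13.9 × 1.80)/15.70 = 1.594 kΩ.
The fractional drop is R_th/(R_th + R_L); requiring this ≤ 0.0870 gives R_L ≥ R_th(1/0.0870 − 1) = 1.594 × 10.49 = 16.7 kΩ.

R_L(min) ≈ 16.7 kΩ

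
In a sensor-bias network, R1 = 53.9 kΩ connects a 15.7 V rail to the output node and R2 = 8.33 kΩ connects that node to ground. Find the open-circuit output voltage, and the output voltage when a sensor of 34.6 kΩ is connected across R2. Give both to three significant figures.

Open-circuit: V = 15.7 × 8.33/(53.9 + 8.33) = 2.10 V.
With the load, R2 becomes R2‖R_L = 6.714 kΩ, so V = 15.7 × 6.714/60.61 = 1.74 V.

Unloaded: 2.10 V; loaded: 1.74 V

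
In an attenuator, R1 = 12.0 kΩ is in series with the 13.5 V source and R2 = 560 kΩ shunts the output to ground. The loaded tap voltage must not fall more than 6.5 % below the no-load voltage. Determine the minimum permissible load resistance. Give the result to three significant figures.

R_L(min) ≈ 169 kΩ

Output resistance R_th = R1‖R2 = (12.0 × 560)/572.0 = 11.75 kΩ.
The fractional drop is R_th/(R_th + R_L); requiring this ≤ 0.0650 gives R_L ≥ R_th(1/0.0650 − 1) = 11.75 × 14.38 = 169 kΩ.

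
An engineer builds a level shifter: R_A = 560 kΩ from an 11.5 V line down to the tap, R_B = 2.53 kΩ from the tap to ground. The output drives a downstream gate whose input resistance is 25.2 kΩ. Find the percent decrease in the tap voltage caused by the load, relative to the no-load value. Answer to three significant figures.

The divider's output (Thévenin) resistance is R_A‖R_B = 2.519 kΩ.
Fractional drop under load = R_th/(R_th + R_L) = 2.519 / (2.519 + 25.2) = 0.09086.
So the output falls by 9.09 %.

9.09 %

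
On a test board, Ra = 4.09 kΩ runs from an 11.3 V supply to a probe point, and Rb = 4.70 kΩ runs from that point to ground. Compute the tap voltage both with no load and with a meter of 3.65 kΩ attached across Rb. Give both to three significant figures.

Open-circuit: V = 11.3 × 4.70/(4.09 + 4.70) = 6.04 V.
With the load, Rb becomes Rb‖R_L = 2.054 kΩ, so V = 11.3 × 2.054/6.144 = 3.78 V.

Unloaded: 6.04 V; loaded: 3.78 V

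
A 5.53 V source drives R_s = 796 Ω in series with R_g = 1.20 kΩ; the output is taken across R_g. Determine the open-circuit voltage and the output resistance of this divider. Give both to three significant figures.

V_th = 3.32 V, R_th = 479 Ω

V_th is the open-circuit tap voltage: 5.53 × 1200/(796 + 1200) = 3.32 V.
With the supply zeroed, R_s and R_g appear in parallel from the tap: R_th = R_s‖R_g = (796 × 1200)/1996 = 479 Ω.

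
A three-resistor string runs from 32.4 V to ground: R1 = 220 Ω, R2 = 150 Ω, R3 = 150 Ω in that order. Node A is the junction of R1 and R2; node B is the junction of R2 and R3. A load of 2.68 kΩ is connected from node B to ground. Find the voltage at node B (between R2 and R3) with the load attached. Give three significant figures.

At node B, R3 is in parallel with the load: R3‖R_L = 142.0 Ω.
Below node A the resistance is R2 + (R3‖R_L) = 292.0 Ω, so V_A = 32.4 × 292.0/512.0 = 18.48 V.
Then V_B = V_A × (R3‖R_L)/(R2 + R3‖R_L) = 18.48 × 142.0/292.0 = 8.99 V.

V ≈ 8.99 V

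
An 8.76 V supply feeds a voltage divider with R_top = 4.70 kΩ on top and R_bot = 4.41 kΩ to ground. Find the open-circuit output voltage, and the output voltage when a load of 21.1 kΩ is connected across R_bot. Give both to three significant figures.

Unloaded: 4.24 V; loaded: 3.83 V

Open-circuit: V = 8.76 × 4.41/(4.70 + 4.41) = 4.24 V.
With the load, R_bot becomes R_bot‖R_L = 3.648 kΩ, so V = 8.76 × 3.648/8.348 = 3.83 V.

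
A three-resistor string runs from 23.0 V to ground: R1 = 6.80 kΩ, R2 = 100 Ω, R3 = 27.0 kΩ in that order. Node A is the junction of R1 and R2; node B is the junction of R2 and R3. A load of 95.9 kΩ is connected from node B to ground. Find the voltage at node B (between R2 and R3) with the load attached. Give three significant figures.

At node B, R3 is in parallel with the load: R3‖R_L = 21070 Ω.
Below node A the resistance is R2 + (R3‖R_L) = 21170 Ω, so V_A = 23.0 × 21170/27970 = 17.41 V.
Then V_B = V_A × (R3‖R_L)/(R2 + R3‖R_L) = 17.41 × 21070/21170 = 17.3 V.

V ≈ 17.3 V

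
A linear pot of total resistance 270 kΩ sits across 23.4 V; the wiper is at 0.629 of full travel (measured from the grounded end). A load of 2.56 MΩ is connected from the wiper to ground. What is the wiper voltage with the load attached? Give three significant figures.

V ≈ 14.4 V

The wiper splits the pot into (1−α)R = 100.2 kΩ above and αR = 169.8 kΩ below.
Lower section ‖ load = 159.3 kΩ.
V_wiper = 23.4 × 159.3/(100.2 + 159.3) = 14.4 V.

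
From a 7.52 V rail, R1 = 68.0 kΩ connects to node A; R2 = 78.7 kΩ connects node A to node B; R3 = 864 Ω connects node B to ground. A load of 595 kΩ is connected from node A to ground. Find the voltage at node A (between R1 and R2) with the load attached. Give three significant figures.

V ≈ 3.82 V

Below node A the series string R2+R3 = 79560 Ω sits in parallel with the 595000 Ω load: 70180 Ω.
V_A = 7.52 × 70180/(68000 + 70180) = 3.82 V.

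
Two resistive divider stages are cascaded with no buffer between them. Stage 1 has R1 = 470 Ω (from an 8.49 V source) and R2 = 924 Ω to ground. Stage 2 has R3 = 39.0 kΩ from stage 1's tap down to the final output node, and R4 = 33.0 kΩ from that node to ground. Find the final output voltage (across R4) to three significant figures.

V_out ≈ 2.57 V

Stage 2 presents R3+R4 = 72000 Ω as a load on stage 1's tap.
Stage 1's lower leg becomes R2‖(R3+R4) = 912.3 Ω, so V_mid = 8.49 × 912.3/1382 = 5.603 V.
Stage 2 is itself unloaded: V_out = V_mid × R4/(R3+R4) = 5.603 × 33000/72000 = 2.57 V.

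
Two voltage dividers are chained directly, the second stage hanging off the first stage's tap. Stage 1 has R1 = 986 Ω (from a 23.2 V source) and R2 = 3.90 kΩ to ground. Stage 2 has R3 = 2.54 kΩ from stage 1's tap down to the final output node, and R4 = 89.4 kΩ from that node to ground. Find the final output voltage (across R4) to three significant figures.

Stage 2 presents R3+R4 = 91940 Ω as a load on stage 1's tap.
Stage 1's lower leg becomes R2‖(R3+R4) = 3741 Ω, so V_mid = 23.2 × 3741/4727 = 18.36 V.
Stage 2 is itself unloaded: V_out = V_mid × R4/(R3+R4) = 18.36 × 89400/91940 = 17.9 V.

V_out ≈ 17.9 V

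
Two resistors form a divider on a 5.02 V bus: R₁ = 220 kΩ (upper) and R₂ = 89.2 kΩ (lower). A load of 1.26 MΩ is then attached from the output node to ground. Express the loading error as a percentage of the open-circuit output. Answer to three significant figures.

The divider's output (Thévenin) resistance is R₁‖R₂ = 63.47 kΩ.
Fractional drop under load = R_th/(R_th + R_L) = 63.47 / (63.47 + 1260) = 0.04796.
So the output falls by 4.80 %.

4.80 %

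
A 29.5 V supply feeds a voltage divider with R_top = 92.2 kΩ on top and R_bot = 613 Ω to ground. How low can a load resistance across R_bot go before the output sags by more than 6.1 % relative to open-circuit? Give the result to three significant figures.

R_L(min) ≈ 9.37 kΩ

Output resistance R_th = R_top‖R_bot = (92200 × 613)/92810 = 609.0 Ω.
The fractional drop is R_th/(R_th + R_L); requiring this ≤ 0.0610 gives R_L ≥ R_th(1/0.0610 − 1) = 609.0 × 15.39 = 9.37 kΩ.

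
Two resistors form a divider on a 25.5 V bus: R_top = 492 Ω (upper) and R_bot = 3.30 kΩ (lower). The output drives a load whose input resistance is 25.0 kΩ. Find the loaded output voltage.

V_out ≈ 21.8 V

The load sits in parallel with R_bot: R_bot‖R_L = (3300 × 25000) / (3300 + 25000) = 2915 Ω.
V_out = 25.5 × 2915 / (492 + 2915) = 25.5 × 2915/3407 = 21.8 V.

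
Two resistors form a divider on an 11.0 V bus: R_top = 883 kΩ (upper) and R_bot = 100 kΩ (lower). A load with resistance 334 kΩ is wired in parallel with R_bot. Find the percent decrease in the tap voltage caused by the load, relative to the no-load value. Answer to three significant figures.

21.2 %

Unloaded V = 11.0 × 100/983.0 = 1.119 V.
Loaded: R_bot‖R_L = 76.96 kΩ, giving V = 11.0 × 76.96/960.0 = 0.8819 V.
Drop = (1.119 − 0.8819) / 1.119 = 21.2 %.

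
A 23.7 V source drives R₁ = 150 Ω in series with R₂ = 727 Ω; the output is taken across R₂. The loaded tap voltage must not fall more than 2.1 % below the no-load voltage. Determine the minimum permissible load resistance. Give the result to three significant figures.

R_L(min) ≈ 5.80 kΩ

Output resistance R_th = R₁‖R₂ = (150 × 727)/877.0 = 124.3 Ω.
The fractional drop is R_th/(R_th + R_L); requiring this ≤ 0.0210 gives R_L ≥ R_th(1/0.0210 − 1) = 124.3 × 46.62 = 5.80 kΩ.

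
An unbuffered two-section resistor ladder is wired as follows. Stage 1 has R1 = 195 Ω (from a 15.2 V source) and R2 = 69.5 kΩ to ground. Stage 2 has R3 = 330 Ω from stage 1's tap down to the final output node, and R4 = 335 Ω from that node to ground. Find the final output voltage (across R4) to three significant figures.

V_out ≈ 5.91 V

Stage 2 presents R3+R4 = 665.0 Ω as a load on stage 1's tap.
Stage 1's lower leg becomes R2‖(R3+R4) = 658.7 Ω, so V_mid = 15.2 × 658.7/853.7 = 11.73 V.
Stage 2 is itself unloaded: V_out = V_mid × R4/(R3+R4) = 11.73 × 335/665.0 = 5.91 V.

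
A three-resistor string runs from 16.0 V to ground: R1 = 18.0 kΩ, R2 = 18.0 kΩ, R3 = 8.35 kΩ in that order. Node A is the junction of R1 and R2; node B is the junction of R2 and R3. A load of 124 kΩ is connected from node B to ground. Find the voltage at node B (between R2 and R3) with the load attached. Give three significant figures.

At node B, R3 is in parallel with the load: R3‖R_L = 7.823 kΩ.
Below node A the resistance is R2 + (R3‖R_L) = 25.82 kΩ, so V_A = 16.0 × 25.82/43.82 = 9.428 V.
Then V_B = V_A × (R3‖R_L)/(R2 + R3‖R_L) = 9.428 × 7.823/25.82 = 2.86 V.

V ≈ 2.86 V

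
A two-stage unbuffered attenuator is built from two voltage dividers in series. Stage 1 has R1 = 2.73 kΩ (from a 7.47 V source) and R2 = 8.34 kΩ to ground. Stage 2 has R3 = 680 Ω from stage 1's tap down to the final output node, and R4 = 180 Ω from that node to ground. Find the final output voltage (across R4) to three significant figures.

V_out ≈ 0.347 V

Stage 2 presents R3+R4 = 860.0 Ω as a load on stage 1's tap.
Stage 1's lower leg becomes R2‖(R3+R4) = 779.6 Ω, so V_mid = 7.47 × 779.6/3510 = 1.659 V.
Stage 2 is itself unloaded: V_out = V_mid × R4/(R3+R4) = 1.659 × 180/860.0 = 0.347 V.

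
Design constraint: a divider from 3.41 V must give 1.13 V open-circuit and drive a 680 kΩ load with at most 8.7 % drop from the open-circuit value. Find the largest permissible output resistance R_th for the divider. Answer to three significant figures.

Loading drop = R_th/(R_th + R_L) ≤ 0.0870, so R_th ≤ R_L · ε/(1−ε) = 680 kΩ × 0.0870/0.9130 = 64.8 kΩ.

R_th ≤ 64.8 kΩ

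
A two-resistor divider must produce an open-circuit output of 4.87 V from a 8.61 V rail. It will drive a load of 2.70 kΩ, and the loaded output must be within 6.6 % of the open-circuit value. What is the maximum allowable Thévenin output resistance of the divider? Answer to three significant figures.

R_th ≤ 191 Ω

Loading drop = R_th/(R_th + R_L) ≤ 0.0660, so R_th ≤ R_L · ε/(1−ε) = 2.70 kΩ × 0.0660/0.9340 = 191 Ω.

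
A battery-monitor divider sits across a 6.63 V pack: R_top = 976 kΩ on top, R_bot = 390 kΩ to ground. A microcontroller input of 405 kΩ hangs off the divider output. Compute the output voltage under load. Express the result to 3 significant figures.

V_out ≈ 1.12 V

The load sits in parallel with R_bot: R_bot‖R_L = (390 × 405) / (390 + 405) = 198.7 kΩ.
V_out = 6.63 × 198.7 / (976 + 198.7) = 6.63 × 198.7/1175 = 1.12 V.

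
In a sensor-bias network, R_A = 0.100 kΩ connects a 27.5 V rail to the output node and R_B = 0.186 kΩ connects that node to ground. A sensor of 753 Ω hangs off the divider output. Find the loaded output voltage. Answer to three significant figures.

The load sits in parallel with R_B: R_B‖R_L = (186 × 753) / (186 + 753) = 149.2 Ω.
V_out = 27.5 × 149.2 / (100 + 149.2) = 27.5 × 149.2/249.2 = 16.5 V.

V_out ≈ 16.5 V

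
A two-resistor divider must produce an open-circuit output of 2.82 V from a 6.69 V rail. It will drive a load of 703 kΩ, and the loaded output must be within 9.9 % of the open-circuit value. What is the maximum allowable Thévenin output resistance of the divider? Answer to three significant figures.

R_th ≤ 77.2 kΩ

Loading drop = R_th/(R_th + R_L) ≤ 0.0990, so R_th ≤ R_L · ε/(1−ε) = 703 kΩ × 0.0990/0.9010 = 77.2 kΩ.
(Any R1, R2 with R2/(R1+R2) = 0.422 and R1‖R2 ≤ 77.2 kΩ will meet the spec.)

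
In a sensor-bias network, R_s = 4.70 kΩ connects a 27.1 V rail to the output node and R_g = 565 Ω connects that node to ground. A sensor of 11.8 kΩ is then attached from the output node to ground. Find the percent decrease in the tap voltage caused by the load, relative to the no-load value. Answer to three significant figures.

4.10 %

The divider's output (Thévenin) resistance is R_s‖R_g = 504.4 Ω.
Fractional drop under load = R_th/(R_th + R_L) = 504.4 / (504.4 + 11800) = 0.04099.
So the output falls by 4.10 %.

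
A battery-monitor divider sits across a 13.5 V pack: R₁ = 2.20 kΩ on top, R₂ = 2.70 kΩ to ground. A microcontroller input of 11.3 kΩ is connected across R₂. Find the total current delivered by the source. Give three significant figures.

R₂‖R_L = 2.179 kΩ, so the source sees R₁ + R₂‖R_L = 4.379 kΩ.
I = 13.5 V / 4.379 kΩ = 3.08 mA.

I ≈ 3.08 mA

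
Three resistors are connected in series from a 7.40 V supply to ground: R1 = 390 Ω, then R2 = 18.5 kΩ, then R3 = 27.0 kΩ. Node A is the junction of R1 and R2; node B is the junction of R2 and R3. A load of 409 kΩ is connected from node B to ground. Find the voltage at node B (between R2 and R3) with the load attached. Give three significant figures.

V ≈ 4.24 V

At node B, R3 is in parallel with the load: R3‖R_L = 25330 Ω.
Below node A the resistance is R2 + (R3‖R_L) = 43830 Ω, so V_A = 7.40 × 43830/44220 = 7.335 V.
Then V_B = V_A × (R3‖R_L)/(R2 + R3‖R_L) = 7.335 × 25330/43830 = 4.24 V.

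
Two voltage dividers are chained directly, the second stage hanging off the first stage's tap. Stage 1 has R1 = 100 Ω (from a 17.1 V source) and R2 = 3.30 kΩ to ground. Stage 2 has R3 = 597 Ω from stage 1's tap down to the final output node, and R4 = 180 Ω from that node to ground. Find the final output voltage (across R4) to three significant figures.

V_out ≈ 3.42 V

Stage 2 presents R3+R4 = 777.0 Ω as a load on stage 1's tap.
Stage 1's lower leg becomes R2‖(R3+R4) = 628.9 Ω, so V_mid = 17.1 × 628.9/728.9 = 14.75 V.
Stage 2 is itself unloaded: V_out = V_mid × R4/(R3+R4) = 14.75 × 180/777.0 = 3.42 V.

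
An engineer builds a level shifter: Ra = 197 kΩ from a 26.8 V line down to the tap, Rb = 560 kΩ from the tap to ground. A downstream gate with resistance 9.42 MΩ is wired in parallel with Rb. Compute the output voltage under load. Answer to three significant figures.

The load sits in parallel with Rb: Rb‖R_L = (560 × 9420) / (560 + 9420) = 528.6 kΩ.
V_out = 26.8 × 528.6 / (197 + 528.6) = 26.8 × 528.6/725.6 = 19.5 V.
(Unloaded it would have been 19.8 V.)

V_out ≈ 19.5 V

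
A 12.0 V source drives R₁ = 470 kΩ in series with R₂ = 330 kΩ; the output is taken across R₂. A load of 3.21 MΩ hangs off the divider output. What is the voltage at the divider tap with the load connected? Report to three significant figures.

V_out ≈ 4.67 V

The load sits in parallel with R₂: R₂‖R_L = (330 × 3210) / (330 + 3210) = 299.2 kΩ.
V_out = 12.0 × 299.2 / (470 + 299.2) = 12.0 × 299.2/769.2 = 4.67 V.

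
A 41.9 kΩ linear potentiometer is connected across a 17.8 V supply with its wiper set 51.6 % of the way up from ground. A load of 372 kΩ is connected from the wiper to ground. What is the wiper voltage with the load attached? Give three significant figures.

The wiper splits the pot into (1−α)R = 20.28 kΩ above and αR = 21.62 kΩ below.
Lower section ‖ load = 20.43 kΩ.
V_wiper = 17.8 × 20.43/(20.28 + 20.43) = 8.93 V.

V ≈ 8.93 V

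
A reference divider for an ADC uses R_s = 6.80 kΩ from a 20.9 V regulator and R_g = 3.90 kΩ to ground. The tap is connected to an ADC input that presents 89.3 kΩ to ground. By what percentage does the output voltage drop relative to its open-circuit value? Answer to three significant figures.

2.70 %

The divider's output (Thévenin) resistance is R_s‖R_g = 2.479 kΩ.
Fractional drop under load = R_th/(R_th + R_L) = 2.479 / (2.479 + 89.3) = 0.02701.
So the output falls by 2.70 %.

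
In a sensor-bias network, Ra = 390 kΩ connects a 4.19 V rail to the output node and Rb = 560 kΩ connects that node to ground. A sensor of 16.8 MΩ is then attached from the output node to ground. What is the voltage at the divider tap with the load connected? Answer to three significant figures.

V_out ≈ 2.44 V

The load sits in parallel with Rb: Rb‖R_L = (560 × 16800) / (560 + 16800) = 541.9 kΩ.
V_out = 4.19 × 541.9 / (390 + 541.9) = 4.19 × 541.9/931.9 = 2.44 V.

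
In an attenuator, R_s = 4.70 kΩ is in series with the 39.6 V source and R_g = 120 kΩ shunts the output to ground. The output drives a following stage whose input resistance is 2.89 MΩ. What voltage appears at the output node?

The load sits in parallel with R_g: R_g‖R_L = (120 × 2890) / (120 + 2890) = 115.2 kΩ.
V_out = 39.6 × 115.2 / (4.70 + 115.2) = 39.6 × 115.2/119.9 = 38.0 V.

V_out ≈ 38.0 V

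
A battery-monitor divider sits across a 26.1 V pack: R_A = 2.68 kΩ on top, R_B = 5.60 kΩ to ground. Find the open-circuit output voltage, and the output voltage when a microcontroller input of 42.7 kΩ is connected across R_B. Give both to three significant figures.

Unloaded: 17.7 V; loaded: 16.9 V

Open-circuit: V = 26.1 × 5.60/(2.68 + 5.60) = 17.7 V.
With the load, R_B becomes R_B‖R_L = 4.951 kΩ, so V = 26.1 × 4.951/7.631 = 16.9 V.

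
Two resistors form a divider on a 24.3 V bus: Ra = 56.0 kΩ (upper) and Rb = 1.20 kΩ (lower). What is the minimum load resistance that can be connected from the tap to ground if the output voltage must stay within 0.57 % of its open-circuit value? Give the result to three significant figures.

R_L(min) ≈ 205 kΩ

Output resistance R_th = Ra‖Rb = (56.0 × 1.20)/57.20 = 1.175 kΩ.
The fractional drop is R_th/(R_th + R_L); requiring this ≤ 0.00570 gives R_L ≥ R_th(1/0.00570 − 1) = 1.175 × 174.4 = 205 kΩ.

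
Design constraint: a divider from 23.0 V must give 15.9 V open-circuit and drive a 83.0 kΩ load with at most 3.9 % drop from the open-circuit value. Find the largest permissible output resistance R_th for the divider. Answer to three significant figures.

R_th ≤ 3.37 kΩ

Loading drop = R_th/(R_th + R_L) ≤ 0.0390, so R_th ≤ R_L · ε/(1−ε) = 83.0 kΩ × 0.0390/0.9610 = 3.37 kΩ.
(Any R1, R2 with R2/(R1+R2) = 0.691 and R1‖R2 ≤ 3.37 kΩ will meet the spec.)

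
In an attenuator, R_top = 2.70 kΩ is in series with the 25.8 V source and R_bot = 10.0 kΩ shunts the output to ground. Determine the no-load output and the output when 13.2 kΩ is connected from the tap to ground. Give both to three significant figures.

Unloaded: 20.3 V; loaded: 17.5 V

Open-circuit: V = 25.8 × 10.0/(2.70 + 10.0) = 20.3 V.
With the load, R_bot becomes R_bot‖R_L = 5.690 kΩ, so V = 25.8 × 5.690/8.390 = 17.5 V.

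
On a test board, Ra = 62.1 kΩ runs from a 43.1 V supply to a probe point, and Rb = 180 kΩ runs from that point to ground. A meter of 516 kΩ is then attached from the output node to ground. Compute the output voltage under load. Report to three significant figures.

The load sits in parallel with Rb: Rb‖R_L = (180 × 516) / (180 + 516) = 133.4 kΩ.
V_out = 43.1 × 133.4 / (62.1 + 133.4) = 43.1 × 133.4/195.5 = 29.4 V.

V_out ≈ 29.4 V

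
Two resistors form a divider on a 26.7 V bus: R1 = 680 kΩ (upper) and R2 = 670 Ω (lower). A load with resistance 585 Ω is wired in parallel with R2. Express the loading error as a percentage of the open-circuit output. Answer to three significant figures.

Unloaded V = 26.7 × 670/680700 = 0.02628 V.
Loaded: R2‖R_L = 312.3 Ω, giving V = 26.7 × 312.3/680300 = 0.01226 V.
Drop = (0.02628 − 0.01226) / 0.02628 = 53.4 %.

53.4 %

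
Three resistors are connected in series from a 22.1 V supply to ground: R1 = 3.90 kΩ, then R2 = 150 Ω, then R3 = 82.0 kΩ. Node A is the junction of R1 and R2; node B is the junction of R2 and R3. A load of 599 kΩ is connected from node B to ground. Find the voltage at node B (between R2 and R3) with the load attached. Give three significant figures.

V ≈ 20.9 V

At node B, R3 is in parallel with the load: R3‖R_L = 72130 Ω.
Below node A the resistance is R2 + (R3‖R_L) = 72280 Ω, so V_A = 22.1 × 72280/76180 = 20.97 V.
Then V_B = V_A × (R3‖R_L)/(R2 + R3‖R_L) = 20.97 × 72130/72280 = 20.9 V.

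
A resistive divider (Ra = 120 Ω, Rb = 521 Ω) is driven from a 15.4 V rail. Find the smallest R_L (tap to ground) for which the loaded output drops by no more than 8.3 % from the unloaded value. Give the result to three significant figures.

Output resistance R_th = Ra‖Rb = (120 × 521)/641.0 = 97.54 Ω.
The fractional drop is R_th/(R_th + R_L); requiring this ≤ 0.0830 gives R_L ≥ R_th(1/0.0830 − 1) = 97.54 × 11.05 = 1.08 kΩ.

R_L(min) ≈ 1.08 kΩ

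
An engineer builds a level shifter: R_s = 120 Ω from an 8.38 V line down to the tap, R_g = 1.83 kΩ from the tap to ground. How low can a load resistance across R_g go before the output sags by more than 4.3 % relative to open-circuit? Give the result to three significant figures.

Output resistance R_th = R_s‖R_g = (120 × 1830)/1950 = 112.6 Ω.
The fractional drop is R_th/(R_th + R_L); requiring this ≤ 0.0430 gives R_L ≥ R_th(1/0.0430 − 1) = 112.6 × 22.26 = 2.51 kΩ.

R_L(min) ≈ 2.51 kΩ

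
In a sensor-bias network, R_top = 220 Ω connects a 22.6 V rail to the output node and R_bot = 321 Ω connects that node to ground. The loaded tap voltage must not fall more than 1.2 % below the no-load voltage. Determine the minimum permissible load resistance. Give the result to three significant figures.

R_L(min) ≈ 10.7 kΩ

Output resistance R_th = R_top‖R_bot = (220 × 321)/541.0 = 130.5 Ω.
The fractional drop is R_th/(R_th + R_L); requiring this ≤ 0.0120 gives R_L ≥ R_th(1/0.0120 − 1) = 130.5 × 82.33 = 10.7 kΩ.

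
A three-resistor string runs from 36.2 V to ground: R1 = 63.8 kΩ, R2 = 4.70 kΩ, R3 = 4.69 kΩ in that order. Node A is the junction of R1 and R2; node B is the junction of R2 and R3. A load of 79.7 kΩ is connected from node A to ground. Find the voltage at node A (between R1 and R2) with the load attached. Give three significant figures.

Below node A the series string R2+R3 = 9.390 kΩ sits in parallel with the 79.7 kΩ load: 8.400 kΩ.
V_A = 36.2 × 8.400/(63.8 + 8.400) = 4.21 V.

V ≈ 4.21 V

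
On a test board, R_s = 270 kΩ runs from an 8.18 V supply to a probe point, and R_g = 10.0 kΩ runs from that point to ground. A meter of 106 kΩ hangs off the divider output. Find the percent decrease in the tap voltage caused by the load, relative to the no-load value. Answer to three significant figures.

8.34 %

Unloaded V = 8.18 × 10.0/280.0 = 0.29214 V.
Loaded: R_g‖R_L = 9.138 kΩ, giving V = 8.18 × 9.138/279.1 = 0.26778 V.
Drop = (0.29214 − 0.26778) / 0.29214 = 8.34 %.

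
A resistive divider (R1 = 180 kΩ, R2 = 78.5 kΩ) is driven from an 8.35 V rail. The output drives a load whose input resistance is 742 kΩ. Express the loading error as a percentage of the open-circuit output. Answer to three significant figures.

6.86 %

The divider's output (Thévenin) resistance is R1‖R2 = 54.66 kΩ.
Fractional drop under load = R_th/(R_th + R_L) = 54.66 / (54.66 + 742) = 0.06861.
So the output falls by 6.86 %.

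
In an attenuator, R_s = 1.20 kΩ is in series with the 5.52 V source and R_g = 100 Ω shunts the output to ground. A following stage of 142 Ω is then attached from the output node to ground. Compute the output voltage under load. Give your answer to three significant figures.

The load sits in parallel with R_g: R_g‖R_L = (100 × 142) / (100 + 142) = 58.68 Ω.
V_out = 5.52 × 58.68 / (1200 + 58.68) = 5.52 × 58.68/1259 = 0.257 V.

V_out ≈ 0.257 V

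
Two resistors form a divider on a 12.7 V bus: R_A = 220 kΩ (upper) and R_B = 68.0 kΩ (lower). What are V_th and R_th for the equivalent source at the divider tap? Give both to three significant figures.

V_th = 3.00 V, R_th = 51.9 kΩ

V_th is the open-circuit tap voltage: 12.7 × 68.0/(220 + 68.0) = 3.00 V.
With the supply zeroed, R_A and R_B appear in parallel from the tap: R_th = R_A‖R_B = (220 × 68.0)/288.0 = 51.9 kΩ.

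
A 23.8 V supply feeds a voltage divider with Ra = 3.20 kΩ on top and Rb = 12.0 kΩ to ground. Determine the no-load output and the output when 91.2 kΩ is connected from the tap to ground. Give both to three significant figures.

Unloaded: 18.8 V; loaded: 18.3 V

Open-circuit: V = 23.8 × 12.0/(3.20 + 12.0) = 18.8 V.
With the load, Rb becomes Rb‖R_L = 10.60 kΩ, so V = 23.8 × 10.60/13.80 = 18.3 V.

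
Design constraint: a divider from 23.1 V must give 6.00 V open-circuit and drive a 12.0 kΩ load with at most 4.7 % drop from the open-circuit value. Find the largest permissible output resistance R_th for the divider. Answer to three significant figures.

R_th ≤ 592 Ω

Loading drop = R_th/(R_th + R_L) ≤ 0.0470, so R_th ≤ R_L · ε/(1−ε) = 12.0 kΩ × 0.0470/0.9530 = 592 Ω.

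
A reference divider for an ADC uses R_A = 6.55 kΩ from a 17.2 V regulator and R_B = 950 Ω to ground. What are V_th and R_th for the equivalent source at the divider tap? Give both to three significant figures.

V_th = 2.18 V, R_th = 830 Ω

V_th is the open-circuit tap voltage: 17.2 × 950/(6550 + 950) = 2.18 V.
With the supply zeroed, R_A and R_B appear in parallel from the tap: R_th = R_A‖R_B = (6550 × 950)/7500 = 830 Ω.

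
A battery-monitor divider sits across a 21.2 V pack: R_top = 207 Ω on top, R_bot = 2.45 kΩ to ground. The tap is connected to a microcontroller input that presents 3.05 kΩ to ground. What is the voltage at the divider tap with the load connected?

V_out ≈ 18.4 V

The load sits in parallel with R_bot: R_bot‖R_L = (2450 × 3050) / (2450 + 3050) = 1359 Ω.
V_out = 21.2 × 1359 / (207 + 1359) = 21.2 × 1359/1566 = 18.4 V.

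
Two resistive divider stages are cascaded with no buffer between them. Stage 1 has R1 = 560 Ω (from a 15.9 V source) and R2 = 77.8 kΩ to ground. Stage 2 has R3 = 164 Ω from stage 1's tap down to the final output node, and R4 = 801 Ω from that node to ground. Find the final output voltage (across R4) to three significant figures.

V_out ≈ 8.31 V

Stage 2 presents R3+R4 = 965.0 Ω as a load on stage 1's tap.
Stage 1's lower leg becomes R2‖(R3+R4) = 953.2 Ω, so V_mid = 15.9 × 953.2/1513 = 10.02 V.
Stage 2 is itself unloaded: V_out = V_mid × R4/(R3+R4) = 10.02 × 801/965.0 = 8.31 V.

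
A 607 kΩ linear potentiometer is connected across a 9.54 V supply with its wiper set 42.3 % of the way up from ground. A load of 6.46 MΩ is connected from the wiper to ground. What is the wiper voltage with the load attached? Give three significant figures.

V ≈ 3.94 V

The wiper splits the pot into (1−α)R = 350.2 kΩ above and αR = 256.8 kΩ below.
Lower section ‖ load = 246.9 kΩ.
V_wiper = 9.54 × 246.9/(350.2 + 246.9) = 3.94 V.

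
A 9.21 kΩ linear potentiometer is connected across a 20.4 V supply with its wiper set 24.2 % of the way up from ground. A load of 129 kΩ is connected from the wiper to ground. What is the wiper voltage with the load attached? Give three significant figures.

V ≈ 4.87 V

The wiper splits the pot into (1−α)R = 6.981 kΩ above and αR = 2.229 kΩ below.
Lower section ‖ load = 2.191 kΩ.
V_wiper = 20.4 × 2.191/(6.981 + 2.191) = 4.87 V.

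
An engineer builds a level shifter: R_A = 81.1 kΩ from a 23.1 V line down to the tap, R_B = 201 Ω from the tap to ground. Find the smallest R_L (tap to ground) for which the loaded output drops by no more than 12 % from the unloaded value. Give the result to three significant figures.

Output resistance R_th = R_A‖R_B = (81100 × 201)/81300 = 200.5 Ω.
The fractional drop is R_th/(R_th + R_L); requiring this ≤ 0.120 gives R_L ≥ R_th(1/0.120 − 1) = 200.5 × 7.333 = 1.47 kΩ.

R_L(min) ≈ 1.47 kΩ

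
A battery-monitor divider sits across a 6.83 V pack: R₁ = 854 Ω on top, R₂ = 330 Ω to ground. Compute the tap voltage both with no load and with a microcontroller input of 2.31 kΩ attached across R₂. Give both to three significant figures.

Open-circuit: V = 6.83 × 330/(854 + 330) = 1.90 V.
With the load, R₂ becomes R₂‖R_L = 288.8 Ω, so V = 6.83 × 288.8/1143 = 1.73 V.

Unloaded: 1.90 V; loaded: 1.73 V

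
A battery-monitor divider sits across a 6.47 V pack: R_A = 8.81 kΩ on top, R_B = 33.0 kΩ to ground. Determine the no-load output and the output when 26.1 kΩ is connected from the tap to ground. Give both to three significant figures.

Unloaded: 5.11 V; loaded: 4.03 V

Open-circuit: V = 6.47 × 33.0/(8.81 + 33.0) = 5.11 V.
With the load, R_B becomes R_B‖R_L = 14.57 kΩ, so V = 6.47 × 14.57/23.38 = 4.03 V.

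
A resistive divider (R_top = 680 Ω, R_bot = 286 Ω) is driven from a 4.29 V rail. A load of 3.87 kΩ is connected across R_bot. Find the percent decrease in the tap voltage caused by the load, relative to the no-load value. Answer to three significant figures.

4.94 %

The divider's output (Thévenin) resistance is R_top‖R_bot = 201.3 Ω.
Fractional drop under load = R_th/(R_th + R_L) = 201.3 / (201.3 + 3870) = 0.04945.
So the output falls by 4.94 %.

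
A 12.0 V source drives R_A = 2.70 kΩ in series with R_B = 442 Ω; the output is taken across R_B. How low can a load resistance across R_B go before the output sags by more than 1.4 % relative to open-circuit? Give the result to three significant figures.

R_L(min) ≈ 26.8 kΩ

Output resistance R_th = R_A‖R_B = (2700 × 442)/3142 = 379.8 Ω.
The fractional drop is R_th/(R_th + R_L); requiring this ≤ 0.0140 gives R_L ≥ R_th(1/0.0140 − 1) = 379.8 × 70.43 = 26.8 kΩ.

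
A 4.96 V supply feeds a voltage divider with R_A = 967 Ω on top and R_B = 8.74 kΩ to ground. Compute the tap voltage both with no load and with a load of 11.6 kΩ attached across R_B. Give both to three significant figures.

Open-circuit: V = 4.96 × 8740/(967 + 8740) = 4.47 V.
With the load, R_B becomes R_B‖R_L = 4984 Ω, so V = 4.96 × 4984/5951 = 4.15 V.

Unloaded: 4.47 V; loaded: 4.15 V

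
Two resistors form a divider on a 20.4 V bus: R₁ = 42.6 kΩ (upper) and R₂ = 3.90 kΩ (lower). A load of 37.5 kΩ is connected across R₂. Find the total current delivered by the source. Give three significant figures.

R₂‖R_L = 3.533 kΩ, so the source sees R₁ + R₂‖R_L = 46.13 kΩ.
I = 20.4 V / 46.13 kΩ = 0.442 mA.

I ≈ 0.442 mA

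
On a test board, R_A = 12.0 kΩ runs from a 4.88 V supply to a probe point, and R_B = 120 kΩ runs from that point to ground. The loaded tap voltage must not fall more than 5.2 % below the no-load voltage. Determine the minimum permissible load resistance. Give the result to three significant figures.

Output resistance R_th = R_A‖R_B = (12.0 × 120)/132.0 = 10.91 kΩ.
The fractional drop is R_th/(R_th + R_L); requiring this ≤ 0.0520 gives R_L ≥ R_th(1/0.0520 − 1) = 10.91 × 18.23 = 199 kΩ.

R_L(min) ≈ 199 kΩ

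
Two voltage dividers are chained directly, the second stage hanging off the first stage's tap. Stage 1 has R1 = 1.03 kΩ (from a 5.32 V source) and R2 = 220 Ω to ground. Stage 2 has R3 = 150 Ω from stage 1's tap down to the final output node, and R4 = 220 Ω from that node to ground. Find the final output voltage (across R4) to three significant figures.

Stage 2 presents R3+R4 = 370.0 Ω as a load on stage 1's tap.
Stage 1's lower leg becomes R2‖(R3+R4) = 138.0 Ω, so V_mid = 5.32 × 138.0/1168 = 0.6284 V.
Stage 2 is itself unloaded: V_out = V_mid × R4/(R3+R4) = 0.6284 × 220/370.0 = 0.374 V.

V_out ≈ 0.374 V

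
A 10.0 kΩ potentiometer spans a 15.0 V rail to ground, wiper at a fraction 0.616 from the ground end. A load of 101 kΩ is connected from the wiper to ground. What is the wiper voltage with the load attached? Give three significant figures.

V ≈ 9.03 V

The wiper splits the pot into (1−α)R = 3.840 kΩ above and αR = 6.160 kΩ below.
Lower section ‖ load = 5.806 kΩ.
V_wiper = 15.0 × 5.806/(3.840 + 5.806) = 9.03 V.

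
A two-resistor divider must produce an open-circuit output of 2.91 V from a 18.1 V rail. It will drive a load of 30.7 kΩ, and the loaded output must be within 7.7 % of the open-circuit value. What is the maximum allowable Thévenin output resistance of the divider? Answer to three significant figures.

R_th ≤ 2.56 kΩ

Loading drop = R_th/(R_th + R_L) ≤ 0.0770, so R_th ≤ R_L · ε/(1−ε) = 30.7 kΩ × 0.0770/0.9230 = 2.56 kΩ.
(Any R1, R2 with R2/(R1+R2) = 0.161 and R1‖R2 ≤ 2.56 kΩ will meet the spec.)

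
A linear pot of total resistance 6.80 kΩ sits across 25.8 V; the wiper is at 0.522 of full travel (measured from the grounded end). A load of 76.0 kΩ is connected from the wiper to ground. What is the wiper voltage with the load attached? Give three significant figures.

V ≈ 13.2 V

The wiper splits the pot into (1−α)R = 3.250 kΩ above and αR = 3.550 kΩ below.
Lower section ‖ load = 3.391 kΩ.
V_wiper = 25.8 × 3.391/(3.250 + 3.391) = 13.2 V.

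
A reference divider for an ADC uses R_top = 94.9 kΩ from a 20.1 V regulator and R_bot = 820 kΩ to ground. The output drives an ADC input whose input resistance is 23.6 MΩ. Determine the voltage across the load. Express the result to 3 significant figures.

V_out ≈ 18.0 V

The load sits in parallel with R_bot: R_bot‖R_L = (820 × 23600) / (820 + 23600) = 792.5 kΩ.
V_out = 20.1 × 792.5 / (94.9 + 792.5) = 20.1 × 792.5/887.4 = 18.0 V.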